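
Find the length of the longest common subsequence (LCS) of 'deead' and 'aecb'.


DP table for LCS of 'deead' and 'aecb':
       a  e  c  b
    0  0  0  0  0
  d 0  0  0  0  0
  e 0  0  1  1  1
  e 0  0  1  1  1
  a 0  1  1  1  1
  d 0  1  1  1  1
LCS: 'e'
LCS length = 1

1


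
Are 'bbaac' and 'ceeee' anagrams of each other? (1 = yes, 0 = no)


Sort characters of 'bbaac': 'aabbc'
Sort characters of 'ceeee': 'ceeee'
Sorted forms differ -> they are NOT anagrams
Result: 0

0


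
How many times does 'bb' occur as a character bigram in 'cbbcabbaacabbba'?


Scanning 'cbbcabbaacabbba' for bigram 'bb':
  Position 0: 'cb' -> no
  Position 1: 'bb' -> MATCH
  Position 2: 'bc' -> no
  Position 3: 'ca' -> no
  Position 4: 'ab' -> no
  Position 5: 'bb' -> MATCH
  Position 6: 'ba' -> no
  Position 7: 'aa' -> no
  Position 8: 'ac' -> no
  Position 9: 'ca' -> no
  Position 10: 'ab' -> no
  Position 11: 'bb' -> MATCH
  Position 12: 'bb' -> MATCH
  Position 13: 'ba' -> no
Total matches: 4

4


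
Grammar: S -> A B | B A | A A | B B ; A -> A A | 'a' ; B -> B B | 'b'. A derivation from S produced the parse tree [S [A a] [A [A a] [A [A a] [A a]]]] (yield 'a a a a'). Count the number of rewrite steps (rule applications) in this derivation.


Every bracketed nonterminal node [X ...] in the tree is produced by exactly one rule application.
Reading the tree off as a leftmost derivation:
  Step 1: S  =>  A A   (applied S -> A A)
  Step 2: A A  =>  a A   (applied A -> a)
  Step 3: a A  =>  a A A   (applied A -> A A)
  Step 4: a A A  =>  a a A   (applied A -> a)
  Step 5: a a A  =>  a a A A   (applied A -> A A)
  Step 6: a a A A  =>  a a a A   (applied A -> a)
  Step 7: a a a A  =>  a a a a   (applied A -> a)
Final yield: a a a a
Total rewrite steps: 7

7


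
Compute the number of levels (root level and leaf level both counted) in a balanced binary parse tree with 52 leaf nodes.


In a balanced binary tree with n leaves the deepest leaf is ceil(log2(n)) edges below the root,
so counting node levels inclusive of root and leaves gives ceil(log2(n)) + 1 levels.
log2(52) = 5.7004
ceil(5.7004) = 6
levels = 6 + 1 = 7

7


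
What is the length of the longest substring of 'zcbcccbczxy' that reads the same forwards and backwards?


Scanning 'zcbcccbczxy' for palindromic substrings.
Substring at positions 0-8: 'zcbcccbcz'.
Check: reverse('zcbcccbcz') = 'zcbcccbcz' -> palindrome confirmed.
Neighbouring characters ('-' / 'x') break symmetry, so it cannot extend further.
No longer palindromic substring exists; longest length = 9

9


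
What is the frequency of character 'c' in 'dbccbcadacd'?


Scanning 'dbccbcadacd' for 'c':
  Position 2: 'c' -> MATCH (count: 1)
  Position 3: 'c' -> MATCH (count: 2)
  Position 5: 'c' -> MATCH (count: 3)
  Position 9: 'c' -> MATCH (count: 4)
Total occurrences of 'c': 4

4


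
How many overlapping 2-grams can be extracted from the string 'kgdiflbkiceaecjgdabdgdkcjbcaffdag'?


String 'kgdiflbkiceaecjgdabdgdkcjbcaffdag' has length L = 33.
Number of overlapping n-grams = L - n + 1
Substituting: 33 - 2 + 1 = 32

32


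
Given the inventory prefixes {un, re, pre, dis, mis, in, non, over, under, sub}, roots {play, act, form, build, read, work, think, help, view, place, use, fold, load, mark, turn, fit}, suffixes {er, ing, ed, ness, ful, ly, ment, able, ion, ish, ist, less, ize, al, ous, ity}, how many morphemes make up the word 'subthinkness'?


Segmenting 'subthinkness' against the inventory:
  'sub' -> prefix (morpheme 1)
  'think' -> root (morpheme 2)
  'ness' -> suffix (morpheme 3)
Total morphemes: 3

3


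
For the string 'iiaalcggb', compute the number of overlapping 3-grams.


String 'iiaalcggb' has length L = 9.
Number of overlapping n-grams = L - n + 1
Substituting: 9 - 3 + 1 = 7

7


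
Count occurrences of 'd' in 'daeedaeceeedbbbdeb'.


Scanning 'daeedaeceeedbbbdeb' for 'd':
  Position 0: 'd' -> MATCH (count: 1)
  Position 4: 'd' -> MATCH (count: 2)
  Position 11: 'd' -> MATCH (count: 3)
  Position 15: 'd' -> MATCH (count: 4)
Total occurrences of 'd': 4

4


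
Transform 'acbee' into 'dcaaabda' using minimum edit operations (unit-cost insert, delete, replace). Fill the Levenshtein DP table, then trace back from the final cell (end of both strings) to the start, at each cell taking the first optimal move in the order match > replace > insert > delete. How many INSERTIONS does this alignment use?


Edit distance = 6. Backtracking from cell (5, 8) with preference match > replace > insert > delete,
then listing the resulting alignment 'acbee' -> 'dcaaabda' left to right:
  Step 1: insert 'd' [insertion #1]
  Step 2: insert 'c' [insertion #2]
  Step 3: insert 'a' [insertion #3]
  Step 4: keep 'a'
  Step 5: replace c->a
  Step 6: keep 'b'
  Step 7: replace e->d
  Step 8: replace e->a
Total insertions: 3

3


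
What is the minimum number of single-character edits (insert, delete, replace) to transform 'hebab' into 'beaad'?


Building DP table for s1='hebab' (len 5) and s2='beaad' (len 5):
       b  e  a  a  d
    0  1  2  3  4  5
  h 1  1  2  3  4  5
  e 2  2  1  2  3  4
  b 3  2  2  2  3  4
  a 4  3  3  2  2  3
  b 5  4  4  3  3  3
Edit distance = dp[5][5] = 3

3


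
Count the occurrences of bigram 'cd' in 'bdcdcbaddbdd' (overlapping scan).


Scanning 'bdcdcbaddbdd' for bigram 'cd':
  Position 0: 'bd' -> no
  Position 1: 'dc' -> no
  Position 2: 'cd' -> MATCH
  Position 3: 'dc' -> no
  Position 4: 'cb' -> no
  Position 5: 'ba' -> no
  Position 6: 'ad' -> no
  Position 7: 'dd' -> no
  Position 8: 'db' -> no
  Position 9: 'bd' -> no
  Position 10: 'dd' -> no
Total matches: 1

1


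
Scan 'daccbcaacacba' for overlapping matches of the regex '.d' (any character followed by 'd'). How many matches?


Pattern: .d means any character followed by 'd'.
Scanning 'daccbcaacacba' position-by-position:
  Pos 0: window 'da' -> no
  Pos 1: window 'ac' -> no
  Pos 2: window 'cc' -> no
  Pos 3: window 'cb' -> no
  Pos 4: window 'bc' -> no
  Pos 5: window 'ca' -> no
  Pos 6: window 'aa' -> no
  Pos 7: window 'ac' -> no
  Pos 8: window 'ca' -> no
  Pos 9: window 'ac' -> no
  Pos 10: window 'cb' -> no
  Pos 11: window 'ba' -> no
  Pos 12: window 'a' -> no
Total matches: 0

0


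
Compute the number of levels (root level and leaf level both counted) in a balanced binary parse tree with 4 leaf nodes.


In a balanced binary tree with n leaves the deepest leaf is ceil(log2(n)) edges below the root,
so counting node levels inclusive of root and leaves gives ceil(log2(n)) + 1 levels.
log2(4) = 2.0000
ceil(2.0000) = 2
levels = 2 + 1 = 3

3


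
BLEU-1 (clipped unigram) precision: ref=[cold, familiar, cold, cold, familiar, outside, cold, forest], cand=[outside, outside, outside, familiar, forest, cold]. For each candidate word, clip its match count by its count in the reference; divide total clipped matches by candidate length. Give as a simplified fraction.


Reference word counts: {'cold': 4, 'familiar': 2, 'forest': 1, 'outside': 1}
Checking each candidate word (with clipping):
  'outside' -> in reference (ref count 1, used 1/1) -> match (matches: 1)
  'outside' -> ref count 1 already used up (1/1) -> clipped, no match (matches: 1)
  'outside' -> ref count 1 already used up (1/1) -> clipped, no match (matches: 1)
  'familiar' -> in reference (ref count 2, used 1/2) -> match (matches: 2)
  'forest' -> in reference (ref count 1, used 1/1) -> match (matches: 3)
  'cold' -> in reference (ref count 4, used 1/4) -> match (matches: 4)
Clipped matches: 4, Candidate length: 6
Precision = 4/6 = 2/3

2/3


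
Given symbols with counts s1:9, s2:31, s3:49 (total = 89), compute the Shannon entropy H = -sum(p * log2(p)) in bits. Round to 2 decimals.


Computing entropy H = -sum(p_i * log2(p_i)):
  s1: p = 9/89 = 0.1011, -p*log2(p) = 0.3343
  s2: p = 31/89 = 0.3483, -p*log2(p) = 0.5300
  s3: p = 49/89 = 0.5506, -p*log2(p) = 0.4740
H = sum of terms = 1.3383
Rounded to 2 decimals: 1.34

1.34


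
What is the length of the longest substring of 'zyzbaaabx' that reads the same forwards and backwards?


Scanning 'zyzbaaabx' for palindromic substrings.
Substring at positions 3-7: 'baaab'.
Check: reverse('baaab') = 'baaab' -> palindrome confirmed.
Neighbouring characters ('z' / 'x') break symmetry, so it cannot extend further.
No longer palindromic substring exists; longest length = 5

5


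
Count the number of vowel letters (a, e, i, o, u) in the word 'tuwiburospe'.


Scanning each character of 'tuwiburospe':
  Position 1: 't' -> consonant (running count: 0)
  Position 2: 'u' -> vowel (running count: 1)
  Position 3: 'w' -> consonant (running count: 1)
  Position 4: 'i' -> vowel (running count: 2)
  Position 5: 'b' -> consonant (running count: 2)
  Position 6: 'u' -> vowel (running count: 3)
  Position 7: 'r' -> consonant (running count: 3)
  Position 8: 'o' -> vowel (running count: 4)
  Position 9: 's' -> consonant (running count: 4)
  Position 10: 'p' -> consonant (running count: 4)
  Position 11: 'e' -> vowel (running count: 5)
Total vowels: 5

5


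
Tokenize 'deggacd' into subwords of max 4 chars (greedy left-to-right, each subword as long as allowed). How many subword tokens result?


'deggacd' has 7 characters.
Chunking with max size 4:
  Chunk 1: 'degg' (positions 0-3)
  Chunk 2: 'acd' (positions 4-6)
Total chunks: ceil(7 / 4) = 2

2


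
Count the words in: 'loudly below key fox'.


Counting words by splitting on spaces:
  Word 1: 'loudly'
  Word 2: 'below'
  Word 3: 'key'
  Word 4: 'fox'
Total words: 4

4


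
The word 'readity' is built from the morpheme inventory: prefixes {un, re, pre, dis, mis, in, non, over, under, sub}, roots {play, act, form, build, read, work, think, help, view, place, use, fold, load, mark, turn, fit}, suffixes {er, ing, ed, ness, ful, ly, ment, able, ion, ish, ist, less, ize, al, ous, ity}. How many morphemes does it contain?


Segmenting 'readity' against the inventory:
  'read' -> root (morpheme 1)
  'ity' -> suffix (morpheme 2)
Total morphemes: 2

2


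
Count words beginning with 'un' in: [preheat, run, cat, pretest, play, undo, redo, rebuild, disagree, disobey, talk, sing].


Checking each word for prefix 'un':
  'preheat' -> no (count: 0)
  'run' -> no (count: 0)
  'cat' -> no (count: 0)
  'pretest' -> no (count: 0)
  'play' -> no (count: 0)
  'undo' -> YES, starts with 'un' (count: 1)
  'redo' -> no (count: 1)
  'rebuild' -> no (count: 1)
  'disagree' -> no (count: 1)
  'disobey' -> no (count: 1)
  'talk' -> no (count: 1)
  'sing' -> no (count: 1)
Total with prefix 'un': 1

1


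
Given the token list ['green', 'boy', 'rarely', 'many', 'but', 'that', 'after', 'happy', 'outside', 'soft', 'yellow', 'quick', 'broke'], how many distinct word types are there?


Listing all tokens and tracking unique types:
  Token 1: 'green' -> NEW (unique so far: 1)
  Token 2: 'boy' -> NEW (unique so far: 2)
  Token 3: 'rarely' -> NEW (unique so far: 3)
  Token 4: 'many' -> NEW (unique so far: 4)
  Token 5: 'but' -> NEW (unique so far: 5)
  Token 6: 'that' -> NEW (unique so far: 6)
  Token 7: 'after' -> NEW (unique so far: 7)
  Token 8: 'happy' -> NEW (unique so far: 8)
  Token 9: 'outside' -> NEW (unique so far: 9)
  Token 10: 'soft' -> NEW (unique so far: 10)
  Token 11: 'yellow' -> NEW (unique so far: 11)
  Token 12: 'quick' -> NEW (unique so far: 12)
  Token 13: 'broke' -> NEW (unique so far: 13)
Unique types: ('after', 'boy', 'broke', 'but', 'green', 'happy', 'many', 'outside', 'quick', 'rarely', 'soft', 'that', 'yellow')
Vocabulary size: 13

13


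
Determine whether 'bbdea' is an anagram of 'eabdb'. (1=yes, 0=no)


Sort characters of 'bbdea': 'abbde'
Sort characters of 'eabdb': 'abbde'
Sorted forms match -> they ARE anagrams
Result: 1

1


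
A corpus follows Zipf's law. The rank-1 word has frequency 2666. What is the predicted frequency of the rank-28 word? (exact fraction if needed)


Zipf's law: freq(rank) = f1 / rank
f1 = 2666, rank = 28
freq = 2666 / 28
GCD(2666, 28) = 2
Simplified: 1333/14

1333/14


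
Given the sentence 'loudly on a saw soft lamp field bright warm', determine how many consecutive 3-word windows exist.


Word trigrams from [9] words:
  Trigram 1: (loudly on a)
  Trigram 2: (on a saw)
  Trigram 3: (a saw soft)
  Trigram 4: (saw soft lamp)
  Trigram 5: (soft lamp field)
  Trigram 6: (lamp field bright)
  Trigram 7: (field bright warm)
Total word trigrams: 9 - 2 = 7

7


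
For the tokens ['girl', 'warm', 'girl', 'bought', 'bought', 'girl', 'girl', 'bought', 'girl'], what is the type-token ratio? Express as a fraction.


Tokens: 9
Unique types: ('bought', 'girl', 'warm') = 3
TTR = 3/9
Simplify: divide both by 3 -> 1/3
TTR = 1/3

1/3


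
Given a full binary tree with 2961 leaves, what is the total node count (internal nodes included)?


Leaf nodes (terminals): 2961
Internal nodes = n - 1 = 2961 - 1 = 2960
Total = leaves + internal = 2961 + 2960 = 5921

5921


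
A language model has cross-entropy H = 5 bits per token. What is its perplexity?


Perplexity formula: PP = 2^H
H = 5
PP = 2^5
Steps: 2^1 = 2, 2^2 = 4, 2^3 = 8, 2^4 = 16, 2^5 = 32
PP = 32

32


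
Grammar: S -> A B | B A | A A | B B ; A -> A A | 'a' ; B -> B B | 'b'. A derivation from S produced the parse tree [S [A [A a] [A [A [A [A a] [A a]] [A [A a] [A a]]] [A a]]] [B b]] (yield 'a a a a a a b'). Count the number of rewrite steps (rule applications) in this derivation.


Every bracketed nonterminal node [X ...] in the tree is produced by exactly one rule application.
Reading the tree off as a leftmost derivation:
  Step 1: S  =>  A B   (applied S -> A B)
  Step 2: A B  =>  A A B   (applied A -> A A)
  Step 3: A A B  =>  a A B   (applied A -> a)
  Step 4: a A B  =>  a A A B   (applied A -> A A)
  Step 5: a A A B  =>  a A A A B   (applied A -> A A)
  Step 6: a A A A B  =>  a A A A A B   (applied A -> A A)
  Step 7: a A A A A B  =>  a a A A A B   (applied A -> a)
  Step 8: a a A A A B  =>  a a a A A B   (applied A -> a)
  Step 9: a a a A A B  =>  a a a A A A B   (applied A -> A A)
  Step 10: a a a A A A B  =>  a a a a A A B   (applied A -> a)
  Step 11: a a a a A A B  =>  a a a a a A B   (applied A -> a)
  Step 12: a a a a a A B  =>  a a a a a a B   (applied A -> a)
  Step 13: a a a a a a B  =>  a a a a a a b   (applied B -> b)
Final yield: a a a a a a b
Total rewrite steps: 13

13


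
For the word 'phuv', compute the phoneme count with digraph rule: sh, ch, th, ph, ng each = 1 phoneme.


Parsing 'phuv' greedily, digraphs first:
  'ph' -> digraph (1 consonant phoneme) (phonemes so far: 1)
  'u' -> vowel phoneme (phonemes so far: 2)
  'v' -> consonant phoneme (phonemes so far: 3)
Total phonemes: 3

3


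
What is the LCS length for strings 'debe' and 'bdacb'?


DP table for LCS of 'debe' and 'bdacb':
       b  d  a  c  b
    0  0  0  0  0  0
  d 0  0  1  1  1  1
  e 0  0  1  1  1  1
  b 0  1  1  1  1  2
  e 0  1  1  1  1  2
LCS: 'db'
LCS length = 2

2


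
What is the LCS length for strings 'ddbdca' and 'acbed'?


DP table for LCS of 'ddbdca' and 'acbed':
       a  c  b  e  d
    0  0  0  0  0  0
  d 0  0  0  0  0  1
  d 0  0  0  0  0  1
  b 0  0  0  1  1  1
  d 0  0  0  1  1  2
  c 0  0  1  1  1  2
  a 0  1  1  1  1  2
LCS: 'bd'
LCS length = 2

2


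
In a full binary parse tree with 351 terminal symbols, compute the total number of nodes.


Leaf nodes (terminals): 351
Internal nodes = n - 1 = 351 - 1 = 350
Total = leaves + internal = 351 + 350 = 701

701


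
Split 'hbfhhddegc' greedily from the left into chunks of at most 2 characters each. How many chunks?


'hbfhhddegc' has 10 characters.
Chunking with max size 2:
  Chunk 1: 'hb' (positions 0-1)
  Chunk 2: 'fh' (positions 2-3)
  Chunk 3: 'hd' (positions 4-5)
  Chunk 4: 'de' (positions 6-7)
  Chunk 5: 'gc' (positions 8-9)
Total chunks: ceil(10 / 2) = 5

5


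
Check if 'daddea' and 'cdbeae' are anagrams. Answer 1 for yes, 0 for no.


Sort characters of 'daddea': 'aaddde'
Sort characters of 'cdbeae': 'abcdee'
Sorted forms differ -> they are NOT anagrams
Result: 0

0


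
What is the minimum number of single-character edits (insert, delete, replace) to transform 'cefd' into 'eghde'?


Building DP table for s1='cefd' (len 4) and s2='eghde' (len 5):
       e  g  h  d  e
    0  1  2  3  4  5
  c 1  1  2  3  4  5
  e 2  1  2  3  4  4
  f 3  2  2  3  4  5
  d 4  3  3  3  3  4
Edit distance = dp[4][5] = 4

4


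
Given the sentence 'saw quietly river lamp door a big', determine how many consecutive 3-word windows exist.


Word trigrams from [7] words:
  Trigram 1: (saw quietly river)
  Trigram 2: (quietly river lamp)
  Trigram 3: (river lamp door)
  Trigram 4: (lamp door a)
  Trigram 5: (door a big)
Total word trigrams: 7 - 2 = 5

5


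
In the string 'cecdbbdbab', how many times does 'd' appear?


Scanning 'cecdbbdbab' for 'd':
  Position 3: 'd' -> MATCH (count: 1)
  Position 6: 'd' -> MATCH (count: 2)
Total occurrences of 'd': 2

2


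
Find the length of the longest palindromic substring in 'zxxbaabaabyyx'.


Scanning 'zxxbaabaabyyx' for palindromic substrings.
Substring at positions 3-9: 'baabaab'.
Check: reverse('baabaab') = 'baabaab' -> palindrome confirmed.
Neighbouring characters ('x' / 'y') break symmetry, so it cannot extend further.
No longer palindromic substring exists; longest length = 7

7


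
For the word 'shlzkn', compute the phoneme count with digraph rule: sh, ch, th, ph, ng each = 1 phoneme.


Parsing 'shlzkn' greedily, digraphs first:
  'sh' -> digraph (1 consonant phoneme) (phonemes so far: 1)
  'l' -> consonant phoneme (phonemes so far: 2)
  'z' -> consonant phoneme (phonemes so far: 3)
  'k' -> consonant phoneme (phonemes so far: 4)
  'n' -> consonant phoneme (phonemes so far: 5)
Total phonemes: 5

5


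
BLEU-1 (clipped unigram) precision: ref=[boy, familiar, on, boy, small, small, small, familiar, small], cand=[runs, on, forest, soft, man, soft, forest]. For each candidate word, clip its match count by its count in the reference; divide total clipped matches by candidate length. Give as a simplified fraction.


Reference word counts: {'boy': 2, 'familiar': 2, 'on': 1, 'small': 4}
Checking each candidate word (with clipping):
  'runs' -> not in reference -> no match (matches: 0)
  'on' -> in reference (ref count 1, used 1/1) -> match (matches: 1)
  'forest' -> not in reference -> no match (matches: 1)
  'soft' -> not in reference -> no match (matches: 1)
  'man' -> not in reference -> no match (matches: 1)
  'soft' -> not in reference -> no match (matches: 1)
  'forest' -> not in reference -> no match (matches: 1)
Clipped matches: 1, Candidate length: 7
Precision = 1/7

1/7


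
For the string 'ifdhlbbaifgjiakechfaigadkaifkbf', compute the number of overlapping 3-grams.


String 'ifdhlbbaifgjiakechfaigadkaifkbf' has length L = 31.
Number of overlapping n-grams = L - n + 1
Substituting: 31 - 3 + 1 = 29

29


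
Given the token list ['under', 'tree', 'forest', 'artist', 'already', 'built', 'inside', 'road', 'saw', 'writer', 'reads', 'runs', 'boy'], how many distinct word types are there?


Listing all tokens and tracking unique types:
  Token 1: 'under' -> NEW (unique so far: 1)
  Token 2: 'tree' -> NEW (unique so far: 2)
  Token 3: 'forest' -> NEW (unique so far: 3)
  Token 4: 'artist' -> NEW (unique so far: 4)
  Token 5: 'already' -> NEW (unique so far: 5)
  Token 6: 'built' -> NEW (unique so far: 6)
  Token 7: 'inside' -> NEW (unique so far: 7)
  Token 8: 'road' -> NEW (unique so far: 8)
  Token 9: 'saw' -> NEW (unique so far: 9)
  Token 10: 'writer' -> NEW (unique so far: 10)
  Token 11: 'reads' -> NEW (unique so far: 11)
  Token 12: 'runs' -> NEW (unique so far: 12)
  Token 13: 'boy' -> NEW (unique so far: 13)
Unique types: ('already', 'artist', 'boy', 'built', 'forest', 'inside', 'reads', 'road', 'runs', 'saw', 'tree', 'under', 'writer')
Vocabulary size: 13

13


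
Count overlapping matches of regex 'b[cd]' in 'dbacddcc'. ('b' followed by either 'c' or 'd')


Pattern: b[cd] means 'b' followed by either 'c' or 'd'.
Scanning 'dbacddcc' position-by-position:
  Pos 0: window 'db' -> no
  Pos 1: window 'ba' -> no
  Pos 2: window 'ac' -> no
  Pos 3: window 'cd' -> no
  Pos 4: window 'dd' -> no
  Pos 5: window 'dc' -> no
  Pos 6: window 'cc' -> no
  Pos 7: window 'c' -> no
Total matches: 0

0


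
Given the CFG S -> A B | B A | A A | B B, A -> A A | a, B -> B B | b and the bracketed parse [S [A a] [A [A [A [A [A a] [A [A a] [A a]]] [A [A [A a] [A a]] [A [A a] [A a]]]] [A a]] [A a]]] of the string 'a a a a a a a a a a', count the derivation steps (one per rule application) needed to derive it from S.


Every bracketed nonterminal node [X ...] in the tree is produced by exactly one rule application.
Reading the tree off as a leftmost derivation:
  Step 1: S  =>  A A   (applied S -> A A)
  Step 2: A A  =>  a A   (applied A -> a)
  Step 3: a A  =>  a A A   (applied A -> A A)
  Step 4: a A A  =>  a A A A   (applied A -> A A)
  Step 5: a A A A  =>  a A A A A   (applied A -> A A)
  Step 6: a A A A A  =>  a A A A A A   (applied A -> A A)
  Step 7: a A A A A A  =>  a a A A A A   (applied A -> a)
  Step 8: a a A A A A  =>  a a A A A A A   (applied A -> A A)
  Step 9: a a A A A A A  =>  a a a A A A A   (applied A -> a)
  Step 10: a a a A A A A  =>  a a a a A A A   (applied A -> a)
  Step 11: a a a a A A A  =>  a a a a A A A A   (applied A -> A A)
  Step 12: a a a a A A A A  =>  a a a a A A A A A   (applied A -> A A)
  Step 13: a a a a A A A A A  =>  a a a a a A A A A   (applied A -> a)
  Step 14: a a a a a A A A A  =>  a a a a a a A A A   (applied A -> a)
  Step 15: a a a a a a A A A  =>  a a a a a a A A A A   (applied A -> A A)
  Step 16: a a a a a a A A A A  =>  a a a a a a a A A A   (applied A -> a)
  Step 17: a a a a a a a A A A  =>  a a a a a a a a A A   (applied A -> a)
  Step 18: a a a a a a a a A A  =>  a a a a a a a a a A   (applied A -> a)
  Step 19: a a a a a a a a a A  =>  a a a a a a a a a a   (applied A -> a)
Final yield: a a a a a a a a a a
Total rewrite steps: 19

19


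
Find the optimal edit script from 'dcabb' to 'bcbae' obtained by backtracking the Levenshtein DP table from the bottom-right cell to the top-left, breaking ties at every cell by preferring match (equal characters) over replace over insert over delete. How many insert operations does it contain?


Edit distance = 4. Backtracking from cell (5, 5) with preference match > replace > insert > delete,
then listing the resulting alignment 'dcabb' -> 'bcbae' left to right:
  Step 1: replace d->b
  Step 2: keep 'c'
  Step 3: replace a->b
  Step 4: replace b->a
  Step 5: replace b->e
Total insertions: 0

0


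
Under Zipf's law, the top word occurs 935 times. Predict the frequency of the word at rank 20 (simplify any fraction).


Zipf's law: freq(rank) = f1 / rank
f1 = 935, rank = 20
freq = 935 / 20
GCD(935, 20) = 5
Simplified: 187/4

187/4


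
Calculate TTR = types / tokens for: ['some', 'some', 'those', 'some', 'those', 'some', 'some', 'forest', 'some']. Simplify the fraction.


Tokens: 9
Unique types: ('forest', 'some', 'those') = 3
TTR = 3/9
Simplify: divide both by 3 -> 1/3
TTR = 1/3

1/3


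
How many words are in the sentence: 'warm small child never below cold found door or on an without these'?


Counting words by splitting on spaces:
  Word 1: 'warm'
  Word 2: 'small'
  Word 3: 'child'
  Word 4: 'never'
  Word 5: 'below'
  Word 6: 'cold'
  Word 7: 'found'
  Word 8: 'door'
  Word 9: 'or'
  Word 10: 'on'
  Word 11: 'an'
  Word 12: 'without'
  Word 13: 'these'
Total words: 13

13


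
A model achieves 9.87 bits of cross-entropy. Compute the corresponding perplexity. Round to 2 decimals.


Perplexity formula: PP = 2^H
H = 9.87
PP = 2^9.87
Decompose: 2^9.87 = 2^9 * 2^0.87
2^9 = 512, 2^0.87 ~ 1.8276629
PP ~ 512 * 1.8276629 = 935.7634048
Rounded to 2 decimals: 935.76

935.76


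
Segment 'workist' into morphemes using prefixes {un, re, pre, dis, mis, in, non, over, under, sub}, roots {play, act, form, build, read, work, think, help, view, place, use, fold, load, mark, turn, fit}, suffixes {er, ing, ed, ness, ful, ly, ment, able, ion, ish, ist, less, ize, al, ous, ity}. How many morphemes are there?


Segmenting 'workist' against the inventory:
  'work' -> root (morpheme 1)
  'ist' -> suffix (morpheme 2)
Total morphemes: 2

2


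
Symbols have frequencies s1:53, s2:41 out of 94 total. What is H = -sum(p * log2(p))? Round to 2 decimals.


Computing entropy H = -sum(p_i * log2(p_i)):
  s1: p = 53/94 = 0.5638, -p*log2(p) = 0.4661
  s2: p = 41/94 = 0.4362, -p*log2(p) = 0.5221
H = sum of terms = 0.9882
Rounded to 2 decimals: 0.99

0.99


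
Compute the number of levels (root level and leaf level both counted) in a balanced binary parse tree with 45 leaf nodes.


In a balanced binary tree with n leaves the deepest leaf is ceil(log2(n)) edges below the root,
so counting node levels inclusive of root and leaves gives ceil(log2(n)) + 1 levels.
log2(45) = 5.4919
ceil(5.4919) = 6
levels = 6 + 1 = 7

7


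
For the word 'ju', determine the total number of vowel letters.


Scanning each character of 'ju':
  Position 1: 'j' -> consonant (running count: 0)
  Position 2: 'u' -> vowel (running count: 1)
Total vowels: 1

1


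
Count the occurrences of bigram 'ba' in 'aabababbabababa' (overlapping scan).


Scanning 'aabababbabababa' for bigram 'ba':
  Position 0: 'aa' -> no
  Position 1: 'ab' -> no
  Position 2: 'ba' -> MATCH
  Position 3: 'ab' -> no
  Position 4: 'ba' -> MATCH
  Position 5: 'ab' -> no
  Position 6: 'bb' -> no
  Position 7: 'ba' -> MATCH
  Position 8: 'ab' -> no
  Position 9: 'ba' -> MATCH
  Position 10: 'ab' -> no
  Position 11: 'ba' -> MATCH
  Position 12: 'ab' -> no
  Position 13: 'ba' -> MATCH
Total matches: 6

6


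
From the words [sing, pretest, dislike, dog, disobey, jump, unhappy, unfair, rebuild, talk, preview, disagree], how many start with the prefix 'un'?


Checking each word for prefix 'un':
  'sing' -> no (count: 0)
  'pretest' -> no (count: 0)
  'dislike' -> no (count: 0)
  'dog' -> no (count: 0)
  'disobey' -> no (count: 0)
  'jump' -> no (count: 0)
  'unhappy' -> YES, starts with 'un' (count: 1)
  'unfair' -> YES, starts with 'un' (count: 2)
  'rebuild' -> no (count: 2)
  'talk' -> no (count: 2)
  'preview' -> no (count: 2)
  'disagree' -> no (count: 2)
Total with prefix 'un': 2

2


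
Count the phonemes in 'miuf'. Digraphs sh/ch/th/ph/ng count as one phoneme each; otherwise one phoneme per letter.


Parsing 'miuf' greedily, digraphs first:
  'm' -> consonant phoneme (phonemes so far: 1)
  'i' -> vowel phoneme (phonemes so far: 2)
  'u' -> vowel phoneme (phonemes so far: 3)
  'f' -> consonant phoneme (phonemes so far: 4)
Total phonemes: 4

4


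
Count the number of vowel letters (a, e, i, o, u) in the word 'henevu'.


Scanning each character of 'henevu':
  Position 1: 'h' -> consonant (running count: 0)
  Position 2: 'e' -> vowel (running count: 1)
  Position 3: 'n' -> consonant (running count: 1)
  Position 4: 'e' -> vowel (running count: 2)
  Position 5: 'v' -> consonant (running count: 2)
  Position 6: 'u' -> vowel (running count: 3)
Total vowels: 3

3


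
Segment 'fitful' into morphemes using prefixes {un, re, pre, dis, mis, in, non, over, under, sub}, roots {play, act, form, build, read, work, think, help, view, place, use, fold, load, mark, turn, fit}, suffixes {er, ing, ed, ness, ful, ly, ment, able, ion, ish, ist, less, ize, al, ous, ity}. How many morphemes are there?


Segmenting 'fitful' against the inventory:
  'fit' -> root (morpheme 1)
  'ful' -> suffix (morpheme 2)
Total morphemes: 2

2


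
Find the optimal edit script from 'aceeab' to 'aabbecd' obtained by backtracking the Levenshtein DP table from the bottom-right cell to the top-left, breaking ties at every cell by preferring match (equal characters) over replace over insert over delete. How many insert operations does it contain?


Edit distance = 5. Backtracking from cell (6, 7) with preference match > replace > insert > delete,
then listing the resulting alignment 'aceeab' -> 'aabbecd' left to right:
  Step 1: insert 'a' [insertion #1]
  Step 2: keep 'a'
  Step 3: replace c->b
  Step 4: replace e->b
  Step 5: keep 'e'
  Step 6: replace a->c
  Step 7: replace b->d
Total insertions: 1

1


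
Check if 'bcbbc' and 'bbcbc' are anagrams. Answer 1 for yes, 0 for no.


Sort characters of 'bcbbc': 'bbbcc'
Sort characters of 'bbcbc': 'bbbcc'
Sorted forms match -> they ARE anagrams
Result: 1

1


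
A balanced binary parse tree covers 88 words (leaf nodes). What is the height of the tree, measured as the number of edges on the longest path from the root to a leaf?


In a balanced binary tree with n leaves the deepest leaf is ceil(log2(n)) edges below the root.
log2(88) = 6.4594
ceil(6.4594) = 7
height (edges) = 7

7


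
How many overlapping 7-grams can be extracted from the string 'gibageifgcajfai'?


String 'gibageifgcajfai' has length L = 15.
Number of overlapping n-grams = L - n + 1
Substituting: 15 - 7 + 1 = 9

9


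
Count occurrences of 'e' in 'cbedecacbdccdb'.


Scanning 'cbedecacbdccdb' for 'e':
  Position 2: 'e' -> MATCH (count: 1)
  Position 4: 'e' -> MATCH (count: 2)
Total occurrences of 'e': 2

2


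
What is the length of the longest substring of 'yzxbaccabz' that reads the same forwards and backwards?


Scanning 'yzxbaccabz' for palindromic substrings.
Substring at positions 3-8: 'baccab'.
Check: reverse('baccab') = 'baccab' -> palindrome confirmed.
Neighbouring characters ('x' / 'z') break symmetry, so it cannot extend further.
No longer palindromic substring exists; longest length = 6

6


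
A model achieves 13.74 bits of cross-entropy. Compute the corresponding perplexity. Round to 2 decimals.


Perplexity formula: PP = 2^H
H = 13.74
PP = 2^13.74
Decompose: 2^13.74 = 2^13 * 2^0.74
2^13 = 8192, 2^0.74 ~ 1.6701758
PP ~ 8192 * 1.6701758 = 13682.0801536
Rounded to 2 decimals: 13682.08

13682.08


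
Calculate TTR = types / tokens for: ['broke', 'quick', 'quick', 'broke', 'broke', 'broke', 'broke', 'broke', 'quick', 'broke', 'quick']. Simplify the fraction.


Tokens: 11
Unique types: ('broke', 'quick') = 2
TTR = 2/11
Already in lowest terms.

2/11


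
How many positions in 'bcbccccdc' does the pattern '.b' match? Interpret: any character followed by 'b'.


Pattern: .b means any character followed by 'b'.
Scanning 'bcbccccdc' position-by-position:
  Pos 0: window 'bc' -> no
  Pos 1: window 'cb' -> MATCH
  Pos 2: window 'bc' -> no
  Pos 3: window 'cc' -> no
  Pos 4: window 'cc' -> no
  Pos 5: window 'cc' -> no
  Pos 6: window 'cd' -> no
  Pos 7: window 'dc' -> no
  Pos 8: window 'c' -> no
Total matches: 1

1


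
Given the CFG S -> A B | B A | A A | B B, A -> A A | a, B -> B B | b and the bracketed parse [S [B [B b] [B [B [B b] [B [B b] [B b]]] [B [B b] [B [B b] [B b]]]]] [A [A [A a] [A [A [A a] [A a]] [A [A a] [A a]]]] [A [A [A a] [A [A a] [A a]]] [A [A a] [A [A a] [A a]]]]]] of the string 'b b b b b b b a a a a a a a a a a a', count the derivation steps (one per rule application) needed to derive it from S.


Every bracketed nonterminal node [X ...] in the tree is produced by exactly one rule application.
Reading the tree off as a leftmost derivation:
  Step 1: S  =>  B A   (applied S -> B A)
  Step 2: B A  =>  B B A   (applied B -> B B)
  Step 3: B B A  =>  b B A   (applied B -> b)
  Step 4: b B A  =>  b B B A   (applied B -> B B)
  Step 5: b B B A  =>  b B B B A   (applied B -> B B)
  Step 6: b B B B A  =>  b b B B A   (applied B -> b)
  Step 7: b b B B A  =>  b b B B B A   (applied B -> B B)
  Step 8: b b B B B A  =>  b b b B B A   (applied B -> b)
  Step 9: b b b B B A  =>  b b b b B A   (applied B -> b)
  Step 10: b b b b B A  =>  b b b b B B A   (applied B -> B B)
  Step 11: b b b b B B A  =>  b b b b b B A   (applied B -> b)
  Step 12: b b b b b B A  =>  b b b b b B B A   (applied B -> B B)
  Step 13: b b b b b B B A  =>  b b b b b b B A   (applied B -> b)
  Step 14: b b b b b b B A  =>  b b b b b b b A   (applied B -> b)
  Step 15: b b b b b b b A  =>  b b b b b b b A A   (applied A -> A A)
  Step 16: b b b b b b b A A  =>  b b b b b b b A A A   (applied A -> A A)
  Step 17: b b b b b b b A A A  =>  b b b b b b b a A A   (applied A -> a)
  Step 18: b b b b b b b a A A  =>  b b b b b b b a A A A   (applied A -> A A)
  Step 19: b b b b b b b a A A A  =>  b b b b b b b a A A A A   (applied A -> A A)
  Step 20: b b b b b b b a A A A A  =>  b b b b b b b a a A A A   (applied A -> a)
  Step 21: b b b b b b b a a A A A  =>  b b b b b b b a a a A A   (applied A -> a)
  Step 22: b b b b b b b a a a A A  =>  b b b b b b b a a a A A A   (applied A -> A A)
  Step 23: b b b b b b b a a a A A A  =>  b b b b b b b a a a a A A   (applied A -> a)
  Step 24: b b b b b b b a a a a A A  =>  b b b b b b b a a a a a A   (applied A -> a)
  Step 25: b b b b b b b a a a a a A  =>  b b b b b b b a a a a a A A   (applied A -> A A)
  Step 26: b b b b b b b a a a a a A A  =>  b b b b b b b a a a a a A A A   (applied A -> A A)
  Step 27: b b b b b b b a a a a a A A A  =>  b b b b b b b a a a a a a A A   (applied A -> a)
  Step 28: b b b b b b b a a a a a a A A  =>  b b b b b b b a a a a a a A A A   (applied A -> A A)
  Step 29: b b b b b b b a a a a a a A A A  =>  b b b b b b b a a a a a a a A A   (applied A -> a)
  Step 30: b b b b b b b a a a a a a a A A  =>  b b b b b b b a a a a a a a a A   (applied A -> a)
  Step 31: b b b b b b b a a a a a a a a A  =>  b b b b b b b a a a a a a a a A A   (applied A -> A A)
  Step 32: b b b b b b b a a a a a a a a A A  =>  b b b b b b b a a a a a a a a a A   (applied A -> a)
  Step 33: b b b b b b b a a a a a a a a a A  =>  b b b b b b b a a a a a a a a a A A   (applied A -> A A)
  Step 34: b b b b b b b a a a a a a a a a A A  =>  b b b b b b b a a a a a a a a a a A   (applied A -> a)
  Step 35: b b b b b b b a a a a a a a a a a A  =>  b b b b b b b a a a a a a a a a a a   (applied A -> a)
Final yield: b b b b b b b a a a a a a a a a a a
Total rewrite steps: 35

35


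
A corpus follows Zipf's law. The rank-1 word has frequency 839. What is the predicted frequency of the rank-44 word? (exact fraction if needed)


Zipf's law: freq(rank) = f1 / rank
f1 = 839, rank = 44
freq = 839 / 44
GCD(839, 44) = 1
Simplified: 839/44

839/44


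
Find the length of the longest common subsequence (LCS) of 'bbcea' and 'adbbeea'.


DP table for LCS of 'bbcea' and 'adbbeea':
       a  d  b  b  e  e  a
    0  0  0  0  0  0  0  0
  b 0  0  0  1  1  1  1  1
  b 0  0  0  1  2  2  2  2
  c 0  0  0  1  2  2  2  2
  e 0  0  0  1  2  3  3  3
  a 0  1  1  1  2  3  3  4
LCS: 'bbea'
LCS length = 4

4


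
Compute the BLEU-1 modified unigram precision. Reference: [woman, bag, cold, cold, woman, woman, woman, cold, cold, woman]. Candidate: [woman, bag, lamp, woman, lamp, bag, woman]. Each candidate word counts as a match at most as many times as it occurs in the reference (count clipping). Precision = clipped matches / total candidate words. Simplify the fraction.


Reference word counts: {'bag': 1, 'cold': 4, 'woman': 5}
Checking each candidate word (with clipping):
  'woman' -> in reference (ref count 5, used 1/5) -> match (matches: 1)
  'bag' -> in reference (ref count 1, used 1/1) -> match (matches: 2)
  'lamp' -> not in reference -> no match (matches: 2)
  'woman' -> in reference (ref count 5, used 2/5) -> match (matches: 3)
  'lamp' -> not in reference -> no match (matches: 3)
  'bag' -> ref count 1 already used up (1/1) -> clipped, no match (matches: 3)
  'woman' -> in reference (ref count 5, used 3/5) -> match (matches: 4)
Clipped matches: 4, Candidate length: 7
Precision = 4/7

4/7


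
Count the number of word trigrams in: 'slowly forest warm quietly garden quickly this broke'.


Word trigrams from [8] words:
  Trigram 1: (slowly forest warm)
  Trigram 2: (forest warm quietly)
  Trigram 3: (warm quietly garden)
  Trigram 4: (quietly garden quickly)
  Trigram 5: (garden quickly this)
  Trigram 6: (quickly this broke)
Total word trigrams: 8 - 2 = 6

6


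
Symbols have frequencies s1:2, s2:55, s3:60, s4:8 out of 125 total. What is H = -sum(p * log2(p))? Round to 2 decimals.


Computing entropy H = -sum(p_i * log2(p_i)):
  s1: p = 2/125 = 0.0160, -p*log2(p) = 0.0955
  s2: p = 55/125 = 0.4400, -p*log2(p) = 0.5211
  s3: p = 60/125 = 0.4800, -p*log2(p) = 0.5083
  s4: p = 8/125 = 0.0640, -p*log2(p) = 0.2538
H = sum of terms = 1.3787
Rounded to 2 decimals: 1.38

1.38


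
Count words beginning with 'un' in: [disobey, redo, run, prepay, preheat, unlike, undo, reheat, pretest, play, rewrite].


Checking each word for prefix 'un':
  'disobey' -> no (count: 0)
  'redo' -> no (count: 0)
  'run' -> no (count: 0)
  'prepay' -> no (count: 0)
  'preheat' -> no (count: 0)
  'unlike' -> YES, starts with 'un' (count: 1)
  'undo' -> YES, starts with 'un' (count: 2)
  'reheat' -> no (count: 2)
  'pretest' -> no (count: 2)
  'play' -> no (count: 2)
  'rewrite' -> no (count: 2)
Total with prefix 'un': 2

2


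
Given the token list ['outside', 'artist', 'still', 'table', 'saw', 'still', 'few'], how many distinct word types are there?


Listing all tokens and tracking unique types:
  Token 1: 'outside' -> NEW (unique so far: 1)
  Token 2: 'artist' -> NEW (unique so far: 2)
  Token 3: 'still' -> NEW (unique so far: 3)
  Token 4: 'table' -> NEW (unique so far: 4)
  Token 5: 'saw' -> NEW (unique so far: 5)
  Token 6: 'still' -> duplicate (unique so far: 5)
  Token 7: 'few' -> NEW (unique so far: 6)
Unique types: ('artist', 'few', 'outside', 'saw', 'still', 'table')
Vocabulary size: 6

6


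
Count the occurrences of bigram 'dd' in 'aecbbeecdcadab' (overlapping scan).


Scanning 'aecbbeecdcadab' for bigram 'dd':
  Position 0: 'ae' -> no
  Position 1: 'ec' -> no
  Position 2: 'cb' -> no
  Position 3: 'bb' -> no
  Position 4: 'be' -> no
  Position 5: 'ee' -> no
  Position 6: 'ec' -> no
  Position 7: 'cd' -> no
  Position 8: 'dc' -> no
  Position 9: 'ca' -> no
  Position 10: 'ad' -> no
  Position 11: 'da' -> no
  Position 12: 'ab' -> no
Total matches: 0

0


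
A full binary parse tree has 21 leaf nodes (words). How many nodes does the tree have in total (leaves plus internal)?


Leaf nodes (terminals): 21
Internal nodes = n - 1 = 21 - 1 = 20
Total = leaves + internal = 21 + 20 = 41

41


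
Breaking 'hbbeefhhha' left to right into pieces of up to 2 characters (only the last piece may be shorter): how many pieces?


'hbbeefhhha' has 10 characters.
Chunking with max size 2:
  Chunk 1: 'hb' (positions 0-1)
  Chunk 2: 'be' (positions 2-3)
  Chunk 3: 'ef' (positions 4-5)
  Chunk 4: 'hh' (positions 6-7)
  Chunk 5: 'ha' (positions 8-9)
Total chunks: ceil(10 / 2) = 5

5


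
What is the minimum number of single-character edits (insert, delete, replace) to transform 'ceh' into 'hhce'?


Building DP table for s1='ceh' (len 3) and s2='hhce' (len 4):
       h  h  c  e
    0  1  2  3  4
  c 1  1  2  2  3
  e 2  2  2  3  2
  h 3  2  2  3  3
Edit distance = dp[3][4] = 3

3


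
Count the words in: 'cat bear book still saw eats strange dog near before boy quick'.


Counting words by splitting on spaces:
  Word 1: 'cat'
  Word 2: 'bear'
  Word 3: 'book'
  Word 4: 'still'
  Word 5: 'saw'
  Word 6: 'eats'
  Word 7: 'strange'
  Word 8: 'dog'
  Word 9: 'near'
  Word 10: 'before'
  Word 11: 'boy'
  Word 12: 'quick'
Total words: 12

12


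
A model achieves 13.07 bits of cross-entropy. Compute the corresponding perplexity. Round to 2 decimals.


Perplexity formula: PP = 2^H
H = 13.07
PP = 2^13.07
Decompose: 2^13.07 = 2^13 * 2^0.07
2^13 = 8192, 2^0.07 ~ 1.0497167
PP ~ 8192 * 1.0497167 = 8599.2792064
Rounded to 2 decimals: 8599.28

8599.28


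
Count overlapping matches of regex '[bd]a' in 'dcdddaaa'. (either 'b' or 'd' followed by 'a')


Pattern: [bd]a means either 'b' or 'd' followed by 'a'.
Scanning 'dcdddaaa' position-by-position:
  Pos 0: window 'dc' -> no
  Pos 1: window 'cd' -> no
  Pos 2: window 'dd' -> no
  Pos 3: window 'dd' -> no
  Pos 4: window 'da' -> MATCH
  Pos 5: window 'aa' -> no
  Pos 6: window 'aa' -> no
  Pos 7: window 'a' -> no
Total matches: 1

1


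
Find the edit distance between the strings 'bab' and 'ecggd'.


Building DP table for s1='bab' (len 3) and s2='ecggd' (len 5):
       e  c  g  g  d
    0  1  2  3  4  5
  b 1  1  2  3  4  5
  a 2  2  2  3  4  5
  b 3  3  3  3  4  5
Edit distance = dp[3][5] = 5

5
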